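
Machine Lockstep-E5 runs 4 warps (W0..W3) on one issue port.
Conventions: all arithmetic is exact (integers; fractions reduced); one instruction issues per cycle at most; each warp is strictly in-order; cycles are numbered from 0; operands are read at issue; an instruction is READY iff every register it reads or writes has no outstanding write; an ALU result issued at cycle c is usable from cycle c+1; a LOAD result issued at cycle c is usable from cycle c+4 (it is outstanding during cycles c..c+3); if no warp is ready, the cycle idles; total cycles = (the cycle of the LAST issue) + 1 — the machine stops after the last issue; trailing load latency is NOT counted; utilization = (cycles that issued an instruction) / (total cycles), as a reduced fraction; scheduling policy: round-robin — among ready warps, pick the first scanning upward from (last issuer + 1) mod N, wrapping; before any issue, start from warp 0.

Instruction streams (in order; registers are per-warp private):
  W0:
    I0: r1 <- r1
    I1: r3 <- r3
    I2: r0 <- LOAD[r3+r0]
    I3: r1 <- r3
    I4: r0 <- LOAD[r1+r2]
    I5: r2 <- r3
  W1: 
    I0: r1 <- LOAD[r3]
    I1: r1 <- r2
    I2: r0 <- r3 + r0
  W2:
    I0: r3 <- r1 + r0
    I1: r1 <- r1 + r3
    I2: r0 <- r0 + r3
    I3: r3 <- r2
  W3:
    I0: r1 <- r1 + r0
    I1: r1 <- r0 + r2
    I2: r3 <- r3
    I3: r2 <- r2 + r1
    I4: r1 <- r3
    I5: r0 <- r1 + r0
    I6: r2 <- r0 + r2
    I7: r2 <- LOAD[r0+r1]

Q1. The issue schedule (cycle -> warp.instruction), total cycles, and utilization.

cycle 0: W0.I0
cycle 1: W1.I0
cycle 2: W2.I0
cycle 3: W3.I0
cycle 4: W0.I1
cycle 5: W1.I1
cycle 6: W2.I1
cycle 7: W3.I1
cycle 8: W0.I2
cycle 9: W1.I2
cycle 10: W2.I2
cycle 11: W3.I2
cycle 12: W0.I3
cycle 13: W2.I3
cycle 14: W3.I3
cycle 15: W0.I4
cycle 16: W3.I4
cycle 17: W0.I5
cycle 18: W3.I5
cycle 19: W3.I6
cycle 20: W3.I7

Answer: 21 cycles, utilization 1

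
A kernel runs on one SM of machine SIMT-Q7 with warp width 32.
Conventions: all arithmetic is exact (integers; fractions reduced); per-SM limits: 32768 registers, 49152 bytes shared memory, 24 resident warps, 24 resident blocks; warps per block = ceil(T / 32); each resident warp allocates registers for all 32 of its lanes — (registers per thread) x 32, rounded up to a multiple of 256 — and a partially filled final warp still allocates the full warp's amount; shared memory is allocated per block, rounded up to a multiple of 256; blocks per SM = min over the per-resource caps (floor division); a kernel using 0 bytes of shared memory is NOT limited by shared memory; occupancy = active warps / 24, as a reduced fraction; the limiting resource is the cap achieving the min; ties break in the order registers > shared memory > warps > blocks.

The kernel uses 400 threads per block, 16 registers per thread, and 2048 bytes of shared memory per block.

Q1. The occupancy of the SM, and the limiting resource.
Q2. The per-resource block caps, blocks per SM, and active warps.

Answer: occupancy 13/24, limited by warps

registers: 4 blocks
shared memory: 24 blocks
warps: 1 block
blocks: 24 blocks

Answer: 1 block, 13 active warps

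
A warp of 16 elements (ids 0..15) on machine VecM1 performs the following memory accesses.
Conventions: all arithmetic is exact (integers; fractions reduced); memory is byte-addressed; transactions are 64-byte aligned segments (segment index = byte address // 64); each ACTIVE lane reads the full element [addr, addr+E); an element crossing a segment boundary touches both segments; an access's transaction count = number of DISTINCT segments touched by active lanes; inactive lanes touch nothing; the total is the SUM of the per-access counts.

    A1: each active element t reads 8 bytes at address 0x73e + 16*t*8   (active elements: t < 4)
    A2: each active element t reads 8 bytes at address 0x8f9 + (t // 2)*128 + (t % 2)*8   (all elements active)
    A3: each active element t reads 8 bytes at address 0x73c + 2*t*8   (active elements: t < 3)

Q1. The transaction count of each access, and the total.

A1: 8 transactions
A2: 16 transactions
A3: 2 transactions

Answer: 8,16,2; total 26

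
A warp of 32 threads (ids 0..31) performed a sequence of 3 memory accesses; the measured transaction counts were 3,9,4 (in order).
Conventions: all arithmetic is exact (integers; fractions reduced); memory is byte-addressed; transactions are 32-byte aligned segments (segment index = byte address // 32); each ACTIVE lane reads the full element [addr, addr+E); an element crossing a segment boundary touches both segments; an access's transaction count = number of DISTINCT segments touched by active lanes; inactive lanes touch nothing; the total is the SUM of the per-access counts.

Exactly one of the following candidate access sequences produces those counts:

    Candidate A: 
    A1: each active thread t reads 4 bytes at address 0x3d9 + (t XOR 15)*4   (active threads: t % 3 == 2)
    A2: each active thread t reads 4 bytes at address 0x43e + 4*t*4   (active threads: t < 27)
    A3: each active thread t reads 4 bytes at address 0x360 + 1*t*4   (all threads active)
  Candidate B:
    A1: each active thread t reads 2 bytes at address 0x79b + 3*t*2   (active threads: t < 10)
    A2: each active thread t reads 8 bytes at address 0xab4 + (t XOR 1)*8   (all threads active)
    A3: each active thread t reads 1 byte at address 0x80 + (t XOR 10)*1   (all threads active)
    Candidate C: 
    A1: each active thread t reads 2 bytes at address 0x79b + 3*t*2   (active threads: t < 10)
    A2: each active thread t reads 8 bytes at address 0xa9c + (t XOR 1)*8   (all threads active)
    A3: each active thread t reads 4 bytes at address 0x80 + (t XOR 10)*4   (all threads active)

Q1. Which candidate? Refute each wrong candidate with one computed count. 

A: A1 gives 5 transactions, not 3
B: A3 gives 1 transaction, not 4
C: all counts match (3,9,4)

Answer: C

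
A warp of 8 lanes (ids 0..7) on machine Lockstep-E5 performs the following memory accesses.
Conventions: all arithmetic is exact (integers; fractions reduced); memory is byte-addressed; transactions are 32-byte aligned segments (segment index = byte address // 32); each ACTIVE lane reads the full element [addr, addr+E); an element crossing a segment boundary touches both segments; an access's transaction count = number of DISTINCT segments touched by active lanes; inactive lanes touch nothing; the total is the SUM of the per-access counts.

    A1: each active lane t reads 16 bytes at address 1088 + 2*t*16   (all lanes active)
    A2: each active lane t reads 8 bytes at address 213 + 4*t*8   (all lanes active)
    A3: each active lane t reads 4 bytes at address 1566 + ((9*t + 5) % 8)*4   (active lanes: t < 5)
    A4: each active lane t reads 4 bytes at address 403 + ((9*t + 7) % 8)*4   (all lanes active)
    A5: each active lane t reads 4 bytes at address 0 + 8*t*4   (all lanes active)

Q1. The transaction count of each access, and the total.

A1: 8 transactions
A2: 8 transactions
A3: 2 transactions
A4: 2 transactions
A5: 8 transactions

Answer: 8,8,2,2,8; total 28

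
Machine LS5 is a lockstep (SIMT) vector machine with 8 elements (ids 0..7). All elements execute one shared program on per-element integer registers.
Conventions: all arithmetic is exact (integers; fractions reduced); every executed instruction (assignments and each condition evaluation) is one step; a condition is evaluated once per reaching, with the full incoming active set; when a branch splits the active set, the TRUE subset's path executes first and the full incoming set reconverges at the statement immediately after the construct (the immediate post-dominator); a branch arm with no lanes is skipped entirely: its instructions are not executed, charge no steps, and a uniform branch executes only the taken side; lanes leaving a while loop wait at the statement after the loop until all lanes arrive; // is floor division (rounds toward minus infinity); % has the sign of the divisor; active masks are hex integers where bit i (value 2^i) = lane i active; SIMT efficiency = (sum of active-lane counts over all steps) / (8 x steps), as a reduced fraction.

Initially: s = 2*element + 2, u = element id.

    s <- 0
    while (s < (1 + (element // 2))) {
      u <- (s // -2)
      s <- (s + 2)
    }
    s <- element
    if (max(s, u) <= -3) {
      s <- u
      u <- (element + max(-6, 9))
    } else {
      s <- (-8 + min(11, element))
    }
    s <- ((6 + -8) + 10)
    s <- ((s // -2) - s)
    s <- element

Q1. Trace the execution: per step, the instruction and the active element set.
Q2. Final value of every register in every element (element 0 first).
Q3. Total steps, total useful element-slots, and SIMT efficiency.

step 0: s <- 0                       0xff
step 1: eval (s < (1 + (element // 2))) 0xff
step 2: u <- (s // -2)               0xff
step 3: s <- (s + 2)                 0xff
step 4: eval (s < (1 + (element // 2))) 0xff
step 5: u <- (s // -2)               0xf0
step 6: s <- (s + 2)                 0xf0
step 7: eval (s < (1 + (element // 2))) 0xf0
step 8: s <- element                 0xff
step 9: eval (max(s, u) <= -3)       0xff
step 10: s <- (-8 + min(11, element)) 0xff
step 11: s <- ((6 + -8) + 10)         0xff
step 12: s <- ((s // -2) - s)         0xff
step 13: s <- element                 0xff

Answer: 14 steps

s: 0,1,2,3,4,5,6,7
u: 0,0,0,0,-1,-1,-1,-1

steps = 14; useful = 100; efficiency = 100/112 = 25/28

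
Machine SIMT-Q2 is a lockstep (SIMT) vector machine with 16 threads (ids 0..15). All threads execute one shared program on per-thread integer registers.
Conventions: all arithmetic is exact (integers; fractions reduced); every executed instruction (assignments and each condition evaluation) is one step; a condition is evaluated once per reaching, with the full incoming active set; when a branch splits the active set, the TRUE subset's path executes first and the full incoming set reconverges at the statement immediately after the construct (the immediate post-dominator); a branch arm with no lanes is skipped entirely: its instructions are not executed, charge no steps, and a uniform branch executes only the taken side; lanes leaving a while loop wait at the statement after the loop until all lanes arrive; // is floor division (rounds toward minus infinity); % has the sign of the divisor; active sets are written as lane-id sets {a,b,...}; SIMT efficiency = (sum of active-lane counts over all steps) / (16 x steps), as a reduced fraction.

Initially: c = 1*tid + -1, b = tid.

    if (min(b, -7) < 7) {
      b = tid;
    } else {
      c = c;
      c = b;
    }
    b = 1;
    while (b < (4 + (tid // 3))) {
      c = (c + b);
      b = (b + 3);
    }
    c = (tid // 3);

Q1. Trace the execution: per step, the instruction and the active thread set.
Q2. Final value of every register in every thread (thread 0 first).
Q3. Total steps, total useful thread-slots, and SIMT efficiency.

step 0: eval (min(b, -7) < 7)        {0,1,2,3,4,5,6,7,8,9,10,11,12,13,14,15}
step 1: b <- tid                     {0,1,2,3,4,5,6,7,8,9,10,11,12,13,14,15}
step 2: b <- 1                       {0,1,2,3,4,5,6,7,8,9,10,11,12,13,14,15}
step 3: eval (b < (4 + (tid // 3)))  {0,1,2,3,4,5,6,7,8,9,10,11,12,13,14,15}
step 4: c <- (c + b)                 {0,1,2,3,4,5,6,7,8,9,10,11,12,13,14,15}
step 5: b <- (b + 3)                 {0,1,2,3,4,5,6,7,8,9,10,11,12,13,14,15}
step 6: eval (b < (4 + (tid // 3)))  {0,1,2,3,4,5,6,7,8,9,10,11,12,13,14,15}
step 7: c <- (c + b)                 {3,4,5,6,7,8,9,10,11,12,13,14,15}
step 8: b <- (b + 3)                 {3,4,5,6,7,8,9,10,11,12,13,14,15}
step 9: eval (b < (4 + (tid // 3)))  {3,4,5,6,7,8,9,10,11,12,13,14,15}
step 10: c <- (c + b)                 {12,13,14,15}
step 11: b <- (b + 3)                 {12,13,14,15}
step 12: eval (b < (4 + (tid // 3)))  {12,13,14,15}
step 13: c <- (tid // 3)              {0,1,2,3,4,5,6,7,8,9,10,11,12,13,14,15}

Answer: 14 steps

c: 0,0,0,1,1,1,2,2,2,3,3,3,4,4,4,5
b: 4,4,4,7,7,7,7,7,7,7,7,7,10,10,10,10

steps = 14; useful = 179; efficiency = 179/224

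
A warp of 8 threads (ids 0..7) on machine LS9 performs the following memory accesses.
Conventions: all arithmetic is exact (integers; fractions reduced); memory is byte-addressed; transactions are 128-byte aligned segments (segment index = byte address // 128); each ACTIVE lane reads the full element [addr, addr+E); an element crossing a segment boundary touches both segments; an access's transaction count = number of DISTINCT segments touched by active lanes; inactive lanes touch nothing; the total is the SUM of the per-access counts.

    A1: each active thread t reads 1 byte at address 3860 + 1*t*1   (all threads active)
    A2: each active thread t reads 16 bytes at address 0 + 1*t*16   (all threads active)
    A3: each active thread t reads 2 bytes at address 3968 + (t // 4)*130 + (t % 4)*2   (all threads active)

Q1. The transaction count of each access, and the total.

A1: 1 transaction
A2: 1 transaction
A3: 2 transactions

Answer: 1,1,2; total 4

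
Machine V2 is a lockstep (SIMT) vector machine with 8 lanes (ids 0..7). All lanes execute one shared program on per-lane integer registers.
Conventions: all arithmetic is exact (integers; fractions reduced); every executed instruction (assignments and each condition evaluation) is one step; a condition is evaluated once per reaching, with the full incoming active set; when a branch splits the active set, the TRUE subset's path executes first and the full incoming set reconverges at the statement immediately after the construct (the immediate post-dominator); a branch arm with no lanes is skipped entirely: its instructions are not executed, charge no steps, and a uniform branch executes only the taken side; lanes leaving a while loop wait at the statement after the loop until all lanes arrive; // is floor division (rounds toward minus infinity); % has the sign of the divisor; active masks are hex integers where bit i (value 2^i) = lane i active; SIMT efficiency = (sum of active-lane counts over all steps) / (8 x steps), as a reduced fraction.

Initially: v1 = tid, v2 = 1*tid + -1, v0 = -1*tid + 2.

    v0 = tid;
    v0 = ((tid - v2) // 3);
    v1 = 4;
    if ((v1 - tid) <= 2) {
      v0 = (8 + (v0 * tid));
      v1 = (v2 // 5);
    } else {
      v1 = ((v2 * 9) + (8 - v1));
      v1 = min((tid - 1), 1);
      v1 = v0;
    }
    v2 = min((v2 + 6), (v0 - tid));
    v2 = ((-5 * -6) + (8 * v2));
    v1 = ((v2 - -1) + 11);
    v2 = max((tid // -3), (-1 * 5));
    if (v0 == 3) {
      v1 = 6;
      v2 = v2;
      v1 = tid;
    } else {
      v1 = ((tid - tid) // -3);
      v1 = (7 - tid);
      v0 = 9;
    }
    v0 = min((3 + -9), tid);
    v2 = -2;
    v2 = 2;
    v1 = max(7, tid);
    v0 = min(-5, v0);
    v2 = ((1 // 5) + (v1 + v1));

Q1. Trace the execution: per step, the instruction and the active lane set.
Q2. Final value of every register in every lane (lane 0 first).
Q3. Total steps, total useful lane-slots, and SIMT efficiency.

step 0: v0 <- tid                    0xff
step 1: v0 <- ((tid - v2) // 3)      0xff
step 2: v1 <- 4                      0xff
step 3: eval ((v1 - tid) <= 2)       0xff
step 4: v0 <- (8 + (v0 * tid))       0xfc
step 5: v1 <- (v2 // 5)              0xfc
step 6: v1 <- ((v2 * 9) + (8 - v1))  0x03
step 7: v1 <- min((tid - 1), 1)      0x03
step 8: v1 <- v0                     0x03
step 9: v2 <- min((v2 + 6), (v0 - tid)) 0xff
step 10: v2 <- ((-5 * -6) + (8 * v2)) 0xff
step 11: v1 <- ((v2 - -1) + 11)       0xff
step 12: v2 <- max((tid // -3), (-1 * 5)) 0xff
step 13: eval (v0 == 3)               0xff
step 14: v1 <- ((tid - tid) // -3)    0xff
step 15: v1 <- (7 - tid)              0xff
step 16: v0 <- 9                      0xff
step 17: v0 <- min((3 + -9), tid)     0xff
step 18: v2 <- -2                     0xff
step 19: v2 <- 2                      0xff
step 20: v1 <- max(7, tid)            0xff
step 21: v0 <- min(-5, v0)            0xff
step 22: v2 <- ((1 // 5) + (v1 + v1)) 0xff

Answer: 23 steps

v1: 7,7,7,7,7,7,7,7
v2: 14,14,14,14,14,14,14,14
v0: -6,-6,-6,-6,-6,-6,-6,-6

steps = 23; useful = 162; efficiency = 162/184 = 81/92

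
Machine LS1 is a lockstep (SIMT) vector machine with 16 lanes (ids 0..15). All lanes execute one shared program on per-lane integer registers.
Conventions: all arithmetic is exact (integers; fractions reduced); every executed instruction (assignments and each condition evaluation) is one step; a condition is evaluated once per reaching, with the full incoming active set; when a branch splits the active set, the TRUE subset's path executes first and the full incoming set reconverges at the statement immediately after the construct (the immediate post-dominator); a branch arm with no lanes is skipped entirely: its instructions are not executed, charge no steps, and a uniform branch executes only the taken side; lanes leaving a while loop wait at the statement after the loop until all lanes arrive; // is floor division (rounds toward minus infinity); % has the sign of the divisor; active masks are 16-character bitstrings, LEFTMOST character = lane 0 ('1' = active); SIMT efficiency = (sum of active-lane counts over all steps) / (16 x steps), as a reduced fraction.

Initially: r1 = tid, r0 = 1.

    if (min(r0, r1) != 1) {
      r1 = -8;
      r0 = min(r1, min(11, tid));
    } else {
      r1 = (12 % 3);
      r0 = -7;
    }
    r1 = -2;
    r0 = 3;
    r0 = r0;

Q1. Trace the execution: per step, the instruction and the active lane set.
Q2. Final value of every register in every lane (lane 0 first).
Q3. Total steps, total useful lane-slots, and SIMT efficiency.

step 0: eval (min(r0, r1) != 1)      1111111111111111
step 1: r1 <- -8                     1000000000000000
step 2: r0 <- min(r1, min(11, tid))  1000000000000000
step 3: r1 <- (12 % 3)               0111111111111111
step 4: r0 <- -7                     0111111111111111
step 5: r1 <- -2                     1111111111111111
step 6: r0 <- 3                      1111111111111111
step 7: r0 <- r0                     1111111111111111

Answer: 8 steps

r1: -2,-2,-2,-2,-2,-2,-2,-2,-2,-2,-2,-2,-2,-2,-2,-2
r0: 3,3,3,3,3,3,3,3,3,3,3,3,3,3,3,3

steps = 8; useful = 96; efficiency = 96/128 = 3/4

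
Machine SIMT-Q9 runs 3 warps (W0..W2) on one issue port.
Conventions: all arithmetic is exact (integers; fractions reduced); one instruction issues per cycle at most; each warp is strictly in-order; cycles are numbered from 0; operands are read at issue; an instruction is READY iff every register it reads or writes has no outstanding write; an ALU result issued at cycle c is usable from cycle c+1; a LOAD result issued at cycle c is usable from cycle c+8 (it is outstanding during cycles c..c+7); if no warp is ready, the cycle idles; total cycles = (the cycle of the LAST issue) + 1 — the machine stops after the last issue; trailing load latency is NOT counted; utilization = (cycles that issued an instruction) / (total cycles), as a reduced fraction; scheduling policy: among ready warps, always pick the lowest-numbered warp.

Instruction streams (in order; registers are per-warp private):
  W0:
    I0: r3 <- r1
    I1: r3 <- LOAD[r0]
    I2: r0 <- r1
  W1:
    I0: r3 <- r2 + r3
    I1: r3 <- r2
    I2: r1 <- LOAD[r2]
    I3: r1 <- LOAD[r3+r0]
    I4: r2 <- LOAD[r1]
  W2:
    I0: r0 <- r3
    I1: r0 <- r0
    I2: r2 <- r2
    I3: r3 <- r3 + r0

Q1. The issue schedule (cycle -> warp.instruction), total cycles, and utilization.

cycle 0: W0.I0
cycle 1: W0.I1
cycle 2: W0.I2
cycle 3: W1.I0
cycle 4: W1.I1
cycle 5: W1.I2
cycle 6: W2.I0
cycle 7: W2.I1
cycle 8: W2.I2
cycle 9: W2.I3
cycle 10: idle
cycle 11: idle
cycle 12: idle
cycle 13: W1.I3
cycle 14: idle
cycle 15: idle
cycle 16: idle
cycle 17: idle
cycle 18: idle
cycle 19: idle
cycle 20: idle
cycle 21: W1.I4

Answer: 22 cycles, utilization 6/11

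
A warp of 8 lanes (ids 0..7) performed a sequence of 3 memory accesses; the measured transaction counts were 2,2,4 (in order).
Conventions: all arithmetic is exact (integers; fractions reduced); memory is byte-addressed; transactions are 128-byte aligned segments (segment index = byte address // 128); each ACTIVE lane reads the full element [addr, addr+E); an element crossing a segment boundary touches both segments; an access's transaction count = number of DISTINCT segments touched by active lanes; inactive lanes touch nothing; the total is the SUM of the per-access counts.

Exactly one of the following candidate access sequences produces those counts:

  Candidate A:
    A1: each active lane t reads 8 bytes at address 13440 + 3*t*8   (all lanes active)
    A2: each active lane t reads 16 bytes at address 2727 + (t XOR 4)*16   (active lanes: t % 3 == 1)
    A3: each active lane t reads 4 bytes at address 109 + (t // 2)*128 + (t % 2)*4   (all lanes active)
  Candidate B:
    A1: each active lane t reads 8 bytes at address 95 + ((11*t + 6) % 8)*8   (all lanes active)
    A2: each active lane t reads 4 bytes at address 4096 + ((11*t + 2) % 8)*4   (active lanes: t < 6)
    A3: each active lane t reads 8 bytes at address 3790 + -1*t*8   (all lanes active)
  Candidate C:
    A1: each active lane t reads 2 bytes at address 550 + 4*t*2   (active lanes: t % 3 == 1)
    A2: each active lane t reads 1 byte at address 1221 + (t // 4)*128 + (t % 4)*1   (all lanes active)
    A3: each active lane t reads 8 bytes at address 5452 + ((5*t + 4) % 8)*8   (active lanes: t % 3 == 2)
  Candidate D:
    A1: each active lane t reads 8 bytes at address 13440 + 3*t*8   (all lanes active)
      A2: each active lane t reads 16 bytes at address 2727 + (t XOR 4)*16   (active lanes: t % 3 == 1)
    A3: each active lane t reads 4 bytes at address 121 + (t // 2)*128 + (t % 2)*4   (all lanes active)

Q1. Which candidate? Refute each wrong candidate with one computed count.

B: A2 gives 1 transaction, not 2
C: A1 gives 1 transaction, not 2
D: A3 gives 5 transactions, not 4
A: all counts match (2,2,4)

Answer: A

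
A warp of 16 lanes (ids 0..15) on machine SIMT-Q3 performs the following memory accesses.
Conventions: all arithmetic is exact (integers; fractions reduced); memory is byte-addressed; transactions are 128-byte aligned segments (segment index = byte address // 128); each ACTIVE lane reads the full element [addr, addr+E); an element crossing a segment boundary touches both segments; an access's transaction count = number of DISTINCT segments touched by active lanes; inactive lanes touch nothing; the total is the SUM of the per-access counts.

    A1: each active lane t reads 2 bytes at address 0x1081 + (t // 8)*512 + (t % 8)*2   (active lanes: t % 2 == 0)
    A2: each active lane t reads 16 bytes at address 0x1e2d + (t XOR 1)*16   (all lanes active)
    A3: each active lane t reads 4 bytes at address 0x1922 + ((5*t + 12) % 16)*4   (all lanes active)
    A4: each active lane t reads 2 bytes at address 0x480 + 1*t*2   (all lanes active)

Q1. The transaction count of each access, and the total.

A1: 2 transactions
A2: 3 transactions
A3: 1 transaction
A4: 1 transaction

Answer: 2,3,1,1; total 7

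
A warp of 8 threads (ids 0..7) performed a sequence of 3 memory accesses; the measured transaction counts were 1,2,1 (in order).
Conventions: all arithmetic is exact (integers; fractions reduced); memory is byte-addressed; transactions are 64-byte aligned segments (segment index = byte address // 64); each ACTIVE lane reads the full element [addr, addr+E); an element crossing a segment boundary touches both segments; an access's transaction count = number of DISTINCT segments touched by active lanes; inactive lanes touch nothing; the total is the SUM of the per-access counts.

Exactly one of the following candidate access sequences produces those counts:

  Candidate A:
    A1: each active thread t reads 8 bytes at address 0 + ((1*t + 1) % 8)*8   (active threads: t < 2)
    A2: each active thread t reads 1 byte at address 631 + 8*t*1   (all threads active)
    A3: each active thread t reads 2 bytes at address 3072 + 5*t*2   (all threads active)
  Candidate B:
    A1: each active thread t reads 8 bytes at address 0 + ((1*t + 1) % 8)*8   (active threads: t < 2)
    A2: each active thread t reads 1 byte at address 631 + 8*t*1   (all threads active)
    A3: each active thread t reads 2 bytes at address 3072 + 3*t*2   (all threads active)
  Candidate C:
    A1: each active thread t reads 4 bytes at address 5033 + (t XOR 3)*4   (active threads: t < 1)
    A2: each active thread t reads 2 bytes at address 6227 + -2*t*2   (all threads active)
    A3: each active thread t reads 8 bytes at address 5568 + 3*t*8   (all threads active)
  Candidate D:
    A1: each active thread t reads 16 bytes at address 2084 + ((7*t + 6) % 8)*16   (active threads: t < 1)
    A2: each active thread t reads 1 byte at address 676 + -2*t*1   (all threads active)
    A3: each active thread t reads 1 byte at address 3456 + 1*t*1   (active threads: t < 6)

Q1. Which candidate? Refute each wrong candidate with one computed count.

A: A3 gives 2 transactions, not 1
C: A3 gives 3 transactions, not 1
D: A2 gives 1 transaction, not 2
B: all counts match (1,2,1)

Answer: B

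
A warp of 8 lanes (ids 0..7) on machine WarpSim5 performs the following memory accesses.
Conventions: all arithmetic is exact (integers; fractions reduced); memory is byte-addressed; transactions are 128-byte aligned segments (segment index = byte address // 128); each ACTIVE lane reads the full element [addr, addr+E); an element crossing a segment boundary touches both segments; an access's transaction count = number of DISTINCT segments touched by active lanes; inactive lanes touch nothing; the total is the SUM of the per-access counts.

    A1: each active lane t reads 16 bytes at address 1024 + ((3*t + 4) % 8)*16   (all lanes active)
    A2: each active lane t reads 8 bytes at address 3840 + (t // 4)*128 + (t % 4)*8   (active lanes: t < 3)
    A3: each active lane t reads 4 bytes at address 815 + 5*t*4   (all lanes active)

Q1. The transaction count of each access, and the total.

A1: 1 transaction
A2: 1 transaction
A3: 2 transactions

Answer: 1,1,2; total 4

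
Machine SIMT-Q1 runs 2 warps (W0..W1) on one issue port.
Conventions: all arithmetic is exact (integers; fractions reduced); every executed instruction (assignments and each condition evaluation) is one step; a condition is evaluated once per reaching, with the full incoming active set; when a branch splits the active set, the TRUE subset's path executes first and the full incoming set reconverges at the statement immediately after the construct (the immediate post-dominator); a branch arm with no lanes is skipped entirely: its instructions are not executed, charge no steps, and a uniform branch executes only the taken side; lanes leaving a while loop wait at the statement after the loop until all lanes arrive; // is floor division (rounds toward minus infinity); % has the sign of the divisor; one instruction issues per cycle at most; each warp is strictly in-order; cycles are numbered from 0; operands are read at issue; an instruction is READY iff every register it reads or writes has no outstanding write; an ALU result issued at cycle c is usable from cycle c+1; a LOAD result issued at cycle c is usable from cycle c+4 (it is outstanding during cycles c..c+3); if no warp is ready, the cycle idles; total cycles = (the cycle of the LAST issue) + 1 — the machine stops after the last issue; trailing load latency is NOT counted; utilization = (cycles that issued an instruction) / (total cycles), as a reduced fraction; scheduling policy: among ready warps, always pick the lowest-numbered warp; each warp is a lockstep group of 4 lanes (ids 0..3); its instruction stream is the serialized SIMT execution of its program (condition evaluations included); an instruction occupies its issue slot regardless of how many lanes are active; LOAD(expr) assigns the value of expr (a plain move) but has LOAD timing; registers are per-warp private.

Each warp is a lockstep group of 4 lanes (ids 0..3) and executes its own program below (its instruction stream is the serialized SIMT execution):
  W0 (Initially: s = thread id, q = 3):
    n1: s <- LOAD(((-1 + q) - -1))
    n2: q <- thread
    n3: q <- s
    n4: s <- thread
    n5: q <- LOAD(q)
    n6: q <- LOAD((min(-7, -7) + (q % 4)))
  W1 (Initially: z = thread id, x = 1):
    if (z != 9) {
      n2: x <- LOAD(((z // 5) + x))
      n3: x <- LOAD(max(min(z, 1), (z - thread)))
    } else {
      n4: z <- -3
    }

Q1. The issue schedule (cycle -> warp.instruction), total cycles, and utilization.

cycle 0: W0.I0
cycle 1: W0.I1
cycle 2: W1.I0
cycle 3: W1.I1
cycle 4: W0.I2
cycle 5: W0.I3
cycle 6: W0.I4
cycle 7: W1.I2
cycle 8: idle
cycle 9: idle
cycle 10: W0.I5

Answer: 11 cycles, utilization 9/11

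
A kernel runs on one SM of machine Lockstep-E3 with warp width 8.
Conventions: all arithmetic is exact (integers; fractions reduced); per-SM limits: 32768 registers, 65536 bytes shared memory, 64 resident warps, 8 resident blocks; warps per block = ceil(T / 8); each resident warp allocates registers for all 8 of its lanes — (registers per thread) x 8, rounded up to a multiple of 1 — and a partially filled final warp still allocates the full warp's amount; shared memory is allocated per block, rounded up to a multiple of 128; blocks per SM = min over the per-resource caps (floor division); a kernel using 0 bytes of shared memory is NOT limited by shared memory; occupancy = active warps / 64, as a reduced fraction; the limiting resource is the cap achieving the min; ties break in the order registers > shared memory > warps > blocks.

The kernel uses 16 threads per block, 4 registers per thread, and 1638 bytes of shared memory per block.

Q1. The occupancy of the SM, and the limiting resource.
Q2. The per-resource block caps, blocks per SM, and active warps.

Answer: occupancy 1/4, limited by blocks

registers: 512 blocks
shared memory: 39 blocks
warps: 32 blocks
blocks: 8 blocks

Answer: 8 blocks, 16 active warps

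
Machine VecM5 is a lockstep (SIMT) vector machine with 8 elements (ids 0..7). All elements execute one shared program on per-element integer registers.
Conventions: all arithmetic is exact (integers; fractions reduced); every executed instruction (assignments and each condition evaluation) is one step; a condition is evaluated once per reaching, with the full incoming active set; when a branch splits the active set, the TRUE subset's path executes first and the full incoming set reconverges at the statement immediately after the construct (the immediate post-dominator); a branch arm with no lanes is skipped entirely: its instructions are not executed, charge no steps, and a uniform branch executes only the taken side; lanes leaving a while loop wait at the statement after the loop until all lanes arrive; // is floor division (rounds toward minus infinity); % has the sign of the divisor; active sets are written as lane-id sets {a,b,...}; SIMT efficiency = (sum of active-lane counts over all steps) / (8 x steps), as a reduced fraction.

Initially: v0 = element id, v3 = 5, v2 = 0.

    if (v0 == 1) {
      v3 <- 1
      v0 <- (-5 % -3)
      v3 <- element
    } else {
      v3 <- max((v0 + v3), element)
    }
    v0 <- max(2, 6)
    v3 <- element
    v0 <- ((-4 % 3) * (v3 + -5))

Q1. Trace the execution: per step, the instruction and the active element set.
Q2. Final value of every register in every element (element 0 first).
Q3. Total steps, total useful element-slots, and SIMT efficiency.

step 0: eval (v0 == 1)               {0,1,2,3,4,5,6,7}
step 1: v3 <- 1                      {1}
step 2: v0 <- (-5 % -3)              {1}
step 3: v3 <- element                {1}
step 4: v3 <- max((v0 + v3), element) {0,2,3,4,5,6,7}
step 5: v0 <- max(2, 6)              {0,1,2,3,4,5,6,7}
step 6: v3 <- element                {0,1,2,3,4,5,6,7}
step 7: v0 <- ((-4 % 3) * (v3 + -5)) {0,1,2,3,4,5,6,7}

Answer: 8 steps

v0: -10,-8,-6,-4,-2,0,2,4
v3: 0,1,2,3,4,5,6,7
v2: 0,0,0,0,0,0,0,0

steps = 8; useful = 42; efficiency = 42/64 = 21/32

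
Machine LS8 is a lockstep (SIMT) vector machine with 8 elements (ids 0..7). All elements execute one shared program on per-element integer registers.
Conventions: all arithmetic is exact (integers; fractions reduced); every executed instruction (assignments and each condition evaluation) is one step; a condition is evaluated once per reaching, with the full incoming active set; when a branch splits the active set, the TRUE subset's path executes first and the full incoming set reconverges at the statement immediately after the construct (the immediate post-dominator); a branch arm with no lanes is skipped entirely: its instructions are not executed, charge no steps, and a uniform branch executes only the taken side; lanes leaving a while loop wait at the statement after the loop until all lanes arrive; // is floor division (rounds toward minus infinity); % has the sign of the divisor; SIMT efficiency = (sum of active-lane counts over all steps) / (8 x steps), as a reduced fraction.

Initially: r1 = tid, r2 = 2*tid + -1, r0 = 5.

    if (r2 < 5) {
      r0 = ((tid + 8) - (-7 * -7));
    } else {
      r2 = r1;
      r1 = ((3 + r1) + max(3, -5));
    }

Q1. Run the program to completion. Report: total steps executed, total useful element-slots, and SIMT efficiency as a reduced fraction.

Answer: 4 steps, 21 useful, 21/32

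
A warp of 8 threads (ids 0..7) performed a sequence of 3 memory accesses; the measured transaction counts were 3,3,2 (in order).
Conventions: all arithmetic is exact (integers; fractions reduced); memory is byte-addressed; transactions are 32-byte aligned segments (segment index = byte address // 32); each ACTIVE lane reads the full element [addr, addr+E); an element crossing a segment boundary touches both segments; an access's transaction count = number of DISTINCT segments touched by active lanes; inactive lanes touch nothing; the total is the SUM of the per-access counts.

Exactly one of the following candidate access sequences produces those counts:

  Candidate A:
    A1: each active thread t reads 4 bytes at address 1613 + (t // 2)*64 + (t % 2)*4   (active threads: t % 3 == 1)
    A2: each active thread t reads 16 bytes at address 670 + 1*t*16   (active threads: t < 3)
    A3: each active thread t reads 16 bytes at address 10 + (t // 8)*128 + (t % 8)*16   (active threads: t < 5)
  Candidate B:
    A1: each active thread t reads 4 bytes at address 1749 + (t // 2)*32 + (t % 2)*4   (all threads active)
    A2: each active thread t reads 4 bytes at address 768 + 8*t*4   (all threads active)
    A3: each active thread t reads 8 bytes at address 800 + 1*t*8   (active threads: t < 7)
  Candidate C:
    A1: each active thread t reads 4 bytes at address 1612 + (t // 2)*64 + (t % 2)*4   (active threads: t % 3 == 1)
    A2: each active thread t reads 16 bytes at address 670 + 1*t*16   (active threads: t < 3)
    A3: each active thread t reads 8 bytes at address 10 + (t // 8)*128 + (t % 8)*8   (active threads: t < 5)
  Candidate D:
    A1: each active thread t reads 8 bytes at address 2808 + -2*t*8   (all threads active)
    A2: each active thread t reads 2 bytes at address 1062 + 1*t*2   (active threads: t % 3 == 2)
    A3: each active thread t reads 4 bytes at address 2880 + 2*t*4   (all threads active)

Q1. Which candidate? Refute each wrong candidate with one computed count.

A: A3 gives 3 transactions, not 2
B: A1 gives 4 transactions, not 3
D: A1 gives 4 transactions, not 3
C: all counts match (3,3,2)

Answer: C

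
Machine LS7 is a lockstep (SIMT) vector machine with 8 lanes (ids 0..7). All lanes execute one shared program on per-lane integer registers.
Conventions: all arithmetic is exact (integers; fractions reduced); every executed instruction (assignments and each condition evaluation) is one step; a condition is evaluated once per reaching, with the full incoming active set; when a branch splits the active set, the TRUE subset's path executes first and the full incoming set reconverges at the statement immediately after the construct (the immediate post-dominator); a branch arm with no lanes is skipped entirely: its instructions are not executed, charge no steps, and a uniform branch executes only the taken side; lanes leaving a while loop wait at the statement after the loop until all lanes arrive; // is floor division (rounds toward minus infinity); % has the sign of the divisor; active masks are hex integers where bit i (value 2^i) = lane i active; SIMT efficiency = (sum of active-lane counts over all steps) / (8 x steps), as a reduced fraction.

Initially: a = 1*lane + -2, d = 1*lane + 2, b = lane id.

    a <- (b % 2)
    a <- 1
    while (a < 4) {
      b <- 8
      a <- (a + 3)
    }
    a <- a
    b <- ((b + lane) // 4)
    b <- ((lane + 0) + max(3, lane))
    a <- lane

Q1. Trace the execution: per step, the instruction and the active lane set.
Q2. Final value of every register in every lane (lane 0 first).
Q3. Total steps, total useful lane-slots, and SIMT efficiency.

step 0: a <- (b % 2)                 0xff
step 1: a <- 1                       0xff
step 2: eval (a < 4)                 0xff
step 3: b <- 8                       0xff
step 4: a <- (a + 3)                 0xff
step 5: eval (a < 4)                 0xff
step 6: a <- a                       0xff
step 7: b <- ((b + lane) // 4)       0xff
step 8: b <- ((lane + 0) + max(3, lane)) 0xff
step 9: a <- lane                    0xff

Answer: 10 steps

a: 0,1,2,3,4,5,6,7
d: 2,3,4,5,6,7,8,9
b: 3,4,5,6,8,10,12,14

steps = 10; useful = 80; efficiency = 80/80 = 1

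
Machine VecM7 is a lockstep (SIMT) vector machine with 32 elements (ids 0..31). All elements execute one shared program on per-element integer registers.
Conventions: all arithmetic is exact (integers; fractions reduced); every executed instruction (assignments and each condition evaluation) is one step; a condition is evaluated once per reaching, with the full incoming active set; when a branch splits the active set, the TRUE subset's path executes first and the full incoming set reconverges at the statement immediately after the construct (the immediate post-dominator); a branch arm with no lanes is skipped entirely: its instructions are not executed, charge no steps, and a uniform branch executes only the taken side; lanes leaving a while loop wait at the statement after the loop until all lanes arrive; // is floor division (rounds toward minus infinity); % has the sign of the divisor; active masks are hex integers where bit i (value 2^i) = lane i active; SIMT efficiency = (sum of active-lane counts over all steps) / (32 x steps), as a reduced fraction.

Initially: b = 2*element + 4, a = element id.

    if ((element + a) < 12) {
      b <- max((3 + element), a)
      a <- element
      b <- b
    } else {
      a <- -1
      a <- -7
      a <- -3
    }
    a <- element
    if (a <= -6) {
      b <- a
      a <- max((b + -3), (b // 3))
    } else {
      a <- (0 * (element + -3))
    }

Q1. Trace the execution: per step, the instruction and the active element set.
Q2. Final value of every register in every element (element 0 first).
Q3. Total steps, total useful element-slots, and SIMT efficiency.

step 0: eval ((element + a) < 12)    0xffffffff
step 1: b <- max((3 + element), a)   0x0000003f
step 2: a <- element                 0x0000003f
step 3: b <- b                       0x0000003f
step 4: a <- -1                      0xffffffc0
step 5: a <- -7                      0xffffffc0
step 6: a <- -3                      0xffffffc0
step 7: a <- element                 0xffffffff
step 8: eval (a <= -6)               0xffffffff
step 9: a <- (0 * (element + -3))    0xffffffff

Answer: 10 steps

b: 3,4,5,6,7,8,16,18,20,22,24,26,28,30,32,34,36,38,40,42,44,46,48,50,52,54,56,58,60,62,64,66
a: 0,0,0,0,0,0,0,0,0,0,0,0,0,0,0,0,0,0,0,0,0,0,0,0,0,0,0,0,0,0,0,0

steps = 10; useful = 224; efficiency = 224/320 = 7/10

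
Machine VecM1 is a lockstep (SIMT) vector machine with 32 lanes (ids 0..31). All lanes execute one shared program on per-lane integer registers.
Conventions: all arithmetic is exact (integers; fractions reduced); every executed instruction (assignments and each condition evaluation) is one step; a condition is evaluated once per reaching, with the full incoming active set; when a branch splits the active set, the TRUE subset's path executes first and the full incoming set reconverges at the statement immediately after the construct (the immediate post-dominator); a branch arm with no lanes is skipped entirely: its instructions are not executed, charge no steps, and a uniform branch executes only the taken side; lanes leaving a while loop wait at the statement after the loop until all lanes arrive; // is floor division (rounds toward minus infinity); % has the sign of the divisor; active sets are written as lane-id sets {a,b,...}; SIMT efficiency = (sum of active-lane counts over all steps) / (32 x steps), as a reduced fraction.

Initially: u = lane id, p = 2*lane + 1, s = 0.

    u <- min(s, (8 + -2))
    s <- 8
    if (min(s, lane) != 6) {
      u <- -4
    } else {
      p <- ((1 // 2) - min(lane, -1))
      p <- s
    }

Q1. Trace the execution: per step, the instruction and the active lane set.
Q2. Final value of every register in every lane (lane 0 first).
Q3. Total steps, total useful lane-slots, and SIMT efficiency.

step 0: u <- min(s, (8 + -2))        {0,1,2,3,4,5,6,7,8,9,10,11,12,13,14,15,16,17,18,19,20,21,22,23,24,25,26,27,28,29,30,31}
step 1: s <- 8                       {0,1,2,3,4,5,6,7,8,9,10,11,12,13,14,15,16,17,18,19,20,21,22,23,24,25,26,27,28,29,30,31}
step 2: eval (min(s, lane) != 6)     {0,1,2,3,4,5,6,7,8,9,10,11,12,13,14,15,16,17,18,19,20,21,22,23,24,25,26,27,28,29,30,31}
step 3: u <- -4                      {0,1,2,3,4,5,7,8,9,10,11,12,13,14,15,16,17,18,19,20,21,22,23,24,25,26,27,28,29,30,31}
step 4: p <- ((1 // 2) - min(lane, -1)) {6}
step 5: p <- s                       {6}

Answer: 6 steps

u: -4,-4,-4,-4,-4,-4,0,-4,-4,-4,-4,-4,-4,-4,-4,-4,-4,-4,-4,-4,-4,-4,-4,-4,-4,-4,-4,-4,-4,-4,-4,-4
p: 1,3,5,7,9,11,8,15,17,19,21,23,25,27,29,31,33,35,37,39,41,43,45,47,49,51,53,55,57,59,61,63
s: 8,8,8,8,8,8,8,8,8,8,8,8,8,8,8,8,8,8,8,8,8,8,8,8,8,8,8,8,8,8,8,8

steps = 6; useful = 129; efficiency = 129/192 = 43/64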